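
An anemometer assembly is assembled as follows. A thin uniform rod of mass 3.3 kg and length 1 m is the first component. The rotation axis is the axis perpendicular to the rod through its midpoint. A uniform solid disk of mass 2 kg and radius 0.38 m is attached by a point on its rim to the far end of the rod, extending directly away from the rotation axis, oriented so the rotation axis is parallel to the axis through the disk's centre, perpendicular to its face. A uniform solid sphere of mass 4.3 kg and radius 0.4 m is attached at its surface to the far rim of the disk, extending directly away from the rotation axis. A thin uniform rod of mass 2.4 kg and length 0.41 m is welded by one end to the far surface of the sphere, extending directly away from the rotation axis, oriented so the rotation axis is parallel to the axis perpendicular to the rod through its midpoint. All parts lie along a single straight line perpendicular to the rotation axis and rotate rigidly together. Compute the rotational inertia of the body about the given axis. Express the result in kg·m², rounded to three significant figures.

Thin rod: I_cm = (1/12)ML² = (1/12)(3.3)(1)² = 0.275 kg·m²; axis through the centre, so I = 0.275 kg·m².
Solid disk: I_cm = (1/2)MR² = (1/2)(2)(0.38)² = 0.1444 kg·m²; centre at d = 0.5 + 0.38 = 0.88 m, so I = I_cm + Md² gives I = 0.1444 + (2)(0.88)² = 1.6932 kg·m².
Solid sphere: I_cm = (2/5)MR² = (2/5)(4.3)(0.4)² = 0.2752 kg·m²; centre at d = 0.5 + 0.38 + 0.38 + 0.4 = 1.66 m, so I = I_cm + Md² gives I = 0.2752 + (4.3)(1.66)² = 12.124 kg·m².
Thin rod: I_cm = (1/12)ML² = (1/12)(2.4)(0.41)² = 0.03362 kg·m²; centre at d = 0.5 + 0.38 + 0.38 + 0.4 + 0.4 + 0.205 = 2.265 m, so I = I_cm + Md² gives I = 0.03362 + (2.4)(2.265)² = 12.346 kg·m².
Total I = 0.275 + 1.6932 + 12.124 + 12.346 = 26.439 kg·m².

26.4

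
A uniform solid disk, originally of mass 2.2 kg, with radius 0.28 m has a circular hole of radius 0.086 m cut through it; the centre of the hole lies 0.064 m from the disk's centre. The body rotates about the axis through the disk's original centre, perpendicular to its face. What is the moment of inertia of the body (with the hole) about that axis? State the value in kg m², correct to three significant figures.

Unpierced body about its centre: I₀ = (1/2)MR² = (1/2)(2.2)(0.28)² = 0.08624 kg m².
The removed disk has mass m = M·(r/R)² = (2.2)(0.086/0.28)² = 0.20754 kg (same uniform areal density).
Its moment of inertia about the rotation axis (parallel-axis theorem): I_hole = (1/2)mr² + md² = (1/2)(0.20754)(0.086)² + (0.20754)(0.064)² = 0.0016176 kg m².
Treating the hole as negative mass, I = I₀ − I_hole = 0.08624 − 0.0016176 = 0.084622 kg m².

0.0846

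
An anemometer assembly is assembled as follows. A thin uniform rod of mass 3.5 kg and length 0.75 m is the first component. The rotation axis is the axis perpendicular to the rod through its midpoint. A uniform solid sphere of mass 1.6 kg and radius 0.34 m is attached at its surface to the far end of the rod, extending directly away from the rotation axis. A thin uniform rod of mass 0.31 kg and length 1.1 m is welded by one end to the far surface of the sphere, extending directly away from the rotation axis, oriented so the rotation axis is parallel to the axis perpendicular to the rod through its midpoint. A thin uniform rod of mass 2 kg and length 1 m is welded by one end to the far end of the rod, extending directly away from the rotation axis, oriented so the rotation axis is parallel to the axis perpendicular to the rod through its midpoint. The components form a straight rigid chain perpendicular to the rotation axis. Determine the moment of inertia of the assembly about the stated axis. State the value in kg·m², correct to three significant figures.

16.2

Thin rod: I_cm = (1/12)ML² = (1/12)(3.5)(0.75)² = 0.16406 kg·m²; axis through the centre, so I = 0.16406 kg·m².
Solid sphere: I_cm = (2/5)MR² = (2/5)(1.6)(0.34)² = 0.073984 kg·m²; centre at d = 0.375 + 0.34 = 0.715 m, so I = I_cm + Md² gives I = 0.073984 + (1.6)(0.715)² = 0.89194 kg·m².
Thin rod: I_cm = (1/12)ML² = (1/12)(0.31)(1.1)² = 0.031258 kg·m²; centre at d = 0.375 + 0.34 + 0.34 + 0.55 = 1.605 m, so I = I_cm + Md² gives I = 0.031258 + (0.31)(1.605)² = 0.82983 kg·m².
Thin rod: I_cm = (1/12)ML² = (1/12)(2)(1)² = 0.16667 kg·m²; centre at d = 0.375 + 0.34 + 0.34 + 0.55 + 0.55 + 0.5 = 2.655 m, so I = I_cm + Md² gives I = 0.16667 + (2)(2.655)² = 14.265 kg·m².
Total I = 0.16406 + 0.89194 + 0.82983 + 14.265 = 16.151 kg·m².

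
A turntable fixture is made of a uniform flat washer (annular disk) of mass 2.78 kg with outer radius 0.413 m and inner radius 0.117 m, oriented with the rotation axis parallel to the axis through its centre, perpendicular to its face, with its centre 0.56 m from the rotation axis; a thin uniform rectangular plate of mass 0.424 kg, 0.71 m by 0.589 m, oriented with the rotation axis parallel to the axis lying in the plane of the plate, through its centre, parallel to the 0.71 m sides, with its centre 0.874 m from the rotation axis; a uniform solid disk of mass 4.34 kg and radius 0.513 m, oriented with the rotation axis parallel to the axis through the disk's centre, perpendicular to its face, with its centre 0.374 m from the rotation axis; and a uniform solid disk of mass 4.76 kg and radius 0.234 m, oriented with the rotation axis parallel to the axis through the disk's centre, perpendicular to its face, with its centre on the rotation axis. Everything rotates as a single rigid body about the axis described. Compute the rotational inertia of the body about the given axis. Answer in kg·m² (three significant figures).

Annular disk: I_cm = (1/2)M(R²+r²) = (1/2)(2.78)[(0.413)² + (0.117)²] = 0.25612 kg·m²; centre at d = 0.56 m, so the parallel axis theorem gives I = 0.25612 + (2.78)(0.56)² = 1.1279 kg·m².
Rectangular plate: I_cm = (1/12)Mb² = (1/12)(0.424)(0.589)² = 0.012258 kg·m²; centre at d = 0.874 m, so the parallel axis theorem gives I = 0.012258 + (0.424)(0.874)² = 0.33614 kg·m².
Solid disk: I_cm = (1/2)MR² = (1/2)(4.34)(0.513)² = 0.57108 kg·m²; centre at d = 0.374 m, so the parallel axis theorem gives I = 0.57108 + (4.34)(0.374)² = 1.1781 kg·m².
Solid disk: I_cm = (1/2)MR² = (1/2)(4.76)(0.234)² = 0.13032 kg·m²; axis through the centre, so I = 0.13032 kg·m².
Total I = 1.1279 + 0.33614 + 1.1781 + 0.13032 = 2.7725 kg·m².

2.77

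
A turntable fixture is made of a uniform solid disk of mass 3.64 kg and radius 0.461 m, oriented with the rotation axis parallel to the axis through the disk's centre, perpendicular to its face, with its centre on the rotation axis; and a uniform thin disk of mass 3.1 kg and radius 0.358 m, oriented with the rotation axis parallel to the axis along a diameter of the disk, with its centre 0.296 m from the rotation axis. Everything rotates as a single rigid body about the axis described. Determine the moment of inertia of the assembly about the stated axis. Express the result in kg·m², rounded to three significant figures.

0.758

Solid disk: I_cm = (1/2)MR² = (1/2)(3.64)(0.461)² = 0.38679 kg·m²; axis through the centre, so I = 0.38679 kg·m².
Thin disk: I_cm = (1/4)MR² = (1/4)(3.1)(0.358)² = 0.099327 kg·m²; centre at d = 0.296 m, so the parallel axis theorem gives I = 0.099327 + (3.1)(0.296)² = 0.37094 kg·m².
Total I = 0.38679 + 0.37094 = 0.75772 kg·m².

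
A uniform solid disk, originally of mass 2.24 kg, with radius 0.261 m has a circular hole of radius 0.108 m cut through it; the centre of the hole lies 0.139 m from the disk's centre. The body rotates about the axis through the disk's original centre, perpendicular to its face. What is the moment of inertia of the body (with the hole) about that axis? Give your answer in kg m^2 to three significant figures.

0.0666

Unpierced body about its centre: I₀ = (1/2)MR² = (1/2)(2.24)(0.261)² = 0.076296 kg m^2.
The removed disk has mass m = M·(r/R)² = (2.24)(0.108/0.261)² = 0.38354 kg (same uniform areal density).
Its moment of inertia about the rotation axis (parallel-axis theorem): I_hole = (1/2)mr² + md² = (1/2)(0.38354)(0.108)² + (0.38354)(0.139)² = 0.0096473 kg m^2.
Treating the hole as negative mass, I = I₀ − I_hole = 0.076296 − 0.0096473 = 0.066648 kg m^2.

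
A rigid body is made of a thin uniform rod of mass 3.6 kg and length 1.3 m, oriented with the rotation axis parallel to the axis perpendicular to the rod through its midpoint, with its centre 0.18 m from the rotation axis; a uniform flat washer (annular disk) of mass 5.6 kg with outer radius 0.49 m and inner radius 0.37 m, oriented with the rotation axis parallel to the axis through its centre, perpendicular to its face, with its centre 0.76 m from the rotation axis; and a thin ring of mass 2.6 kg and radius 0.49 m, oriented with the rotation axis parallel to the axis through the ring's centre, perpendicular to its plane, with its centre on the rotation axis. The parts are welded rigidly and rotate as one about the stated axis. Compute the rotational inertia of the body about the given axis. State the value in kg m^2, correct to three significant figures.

Thin rod: I_cm = (1/12)ML² = (1/12)(3.6)(1.3)² = 0.507 kg m^2; centre at d = 0.18 m, so the parallel axis theorem gives I = 0.507 + (3.6)(0.18)² = 0.62364 kg m^2.
Annular disk: I_cm = (1/2)M(R²+r²) = (1/2)(5.6)[(0.49)² + (0.37)²] = 1.0556 kg m^2; centre at d = 0.76 m, so the parallel axis theorem gives I = 1.0556 + (5.6)(0.76)² = 4.2902 kg m^2.
Thin ring: I_cm = MR² = (2.6)(0.49)² = 0.62426 kg m^2; axis through the centre, so I = 0.62426 kg m^2.
Total I = 0.62364 + 4.2902 + 0.62426 = 5.5381 kg m^2.

5.54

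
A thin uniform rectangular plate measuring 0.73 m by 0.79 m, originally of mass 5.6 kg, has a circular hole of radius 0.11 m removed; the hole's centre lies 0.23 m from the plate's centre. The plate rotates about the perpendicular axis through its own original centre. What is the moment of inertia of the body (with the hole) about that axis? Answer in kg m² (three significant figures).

0.518

Unpierced body about its centre: I₀ = (1/12)M(a²+b²) = (1/12)(5.6)[(0.73)² + (0.79)²] = 0.53993 kg m².
The removed disk has mass m = M·πr²/(ab) = (5.6)·π(0.11)²/(0.73·0.79) = 0.36912 kg (same uniform areal density).
Its moment of inertia about the rotation axis (parallel-axis theorem): I_hole = (1/2)mr² + md² = (1/2)(0.36912)(0.11)² + (0.36912)(0.23)² = 0.02176 kg m².
Treating the hole as negative mass, I = I₀ − I_hole = 0.53993 − 0.02176 = 0.51817 kg m².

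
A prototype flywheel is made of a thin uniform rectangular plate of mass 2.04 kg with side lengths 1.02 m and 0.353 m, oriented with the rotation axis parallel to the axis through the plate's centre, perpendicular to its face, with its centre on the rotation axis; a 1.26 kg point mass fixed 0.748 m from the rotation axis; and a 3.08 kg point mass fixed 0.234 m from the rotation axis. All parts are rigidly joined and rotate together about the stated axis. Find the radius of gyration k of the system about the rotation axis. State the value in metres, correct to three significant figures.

Rectangular plate: I_cm = (1/12)M(a²+b²) = (1/12)(2.04)[(1.02)² + (0.353)²] = 0.19805 kg m^2; axis through the centre, so I = 0.19805 kg m^2.
Point mass: I_cm = 0; centre at d = 0.748 m, so I = I_cm + Md² gives I = 0 + (1.26)(0.748)² = 0.70498 kg m^2.
Point mass: I_cm = 0; centre at d = 0.234 m, so I = I_cm + Md² gives I = 0 + (3.08)(0.234)² = 0.16865 kg m^2.
Total I = 1.0717 kg m^2; total mass M = 6.38 kg.
k = √(I/M) = √(1.0717/6.38) = 0.40985 m.

0.410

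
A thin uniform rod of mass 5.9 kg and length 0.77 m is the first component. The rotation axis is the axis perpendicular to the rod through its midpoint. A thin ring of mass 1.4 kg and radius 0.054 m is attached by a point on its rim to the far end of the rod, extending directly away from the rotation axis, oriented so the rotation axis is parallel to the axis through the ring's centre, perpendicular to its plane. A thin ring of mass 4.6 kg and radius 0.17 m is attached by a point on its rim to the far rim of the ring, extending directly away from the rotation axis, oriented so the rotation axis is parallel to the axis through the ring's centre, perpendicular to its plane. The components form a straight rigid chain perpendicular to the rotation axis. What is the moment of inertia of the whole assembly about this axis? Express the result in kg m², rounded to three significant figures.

2.72

Thin rod: I_cm = (1/12)ML² = (1/12)(5.9)(0.77)² = 0.29151 kg m²; axis through the centre, so I = 0.29151 kg m².
Thin ring: I_cm = MR² = (1.4)(0.054)² = 0.0040824 kg m²; centre at d = 0.385 + 0.054 = 0.439 m, so I = I_cm + Md² gives I = 0.0040824 + (1.4)(0.439)² = 0.27389 kg m².
Thin ring: I_cm = MR² = (4.6)(0.17)² = 0.13294 kg m²; centre at d = 0.385 + 0.054 + 0.054 + 0.17 = 0.663 m, so I = I_cm + Md² gives I = 0.13294 + (4.6)(0.663)² = 2.155 kg m².
Total I = 0.29151 + 0.27389 + 2.155 = 2.7204 kg m².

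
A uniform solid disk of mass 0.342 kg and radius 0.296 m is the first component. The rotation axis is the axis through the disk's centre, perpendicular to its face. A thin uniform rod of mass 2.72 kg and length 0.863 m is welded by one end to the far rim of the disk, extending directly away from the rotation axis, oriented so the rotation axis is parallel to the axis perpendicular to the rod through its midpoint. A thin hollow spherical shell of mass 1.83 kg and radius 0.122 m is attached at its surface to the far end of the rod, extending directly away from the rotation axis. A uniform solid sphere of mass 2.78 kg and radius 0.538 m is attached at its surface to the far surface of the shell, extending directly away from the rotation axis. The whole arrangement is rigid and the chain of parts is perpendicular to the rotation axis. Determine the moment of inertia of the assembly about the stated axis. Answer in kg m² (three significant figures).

15.4

Solid disk: I_cm = (1/2)MR² = (1/2)(0.342)(0.296)² = 0.014982 kg m²; axis through the centre, so I = 0.014982 kg m².
Thin rod: I_cm = (1/12)ML² = (1/12)(2.72)(0.863)² = 0.16881 kg m²; centre at d = 0.296 + 0.4315 = 0.7275 m, so I = I_cm + Md² gives I = 0.16881 + (2.72)(0.7275)² = 1.6084 kg m².
Spherical shell: I_cm = (2/3)MR² = (2/3)(1.83)(0.122)² = 0.018158 kg m²; centre at d = 0.296 + 0.4315 + 0.4315 + 0.122 = 1.281 m, so I = I_cm + Md² gives I = 0.018158 + (1.83)(1.281)² = 3.0211 kg m².
Solid sphere: I_cm = (2/5)MR² = (2/5)(2.78)(0.538)² = 0.32186 kg m²; centre at d = 0.296 + 0.4315 + 0.4315 + 0.122 + 0.122 + 0.538 = 1.941 m, so I = I_cm + Md² gives I = 0.32186 + (2.78)(1.941)² = 10.795 kg m².
Total I = 0.014982 + 1.6084 + 3.0211 + 10.795 = 15.44 kg m².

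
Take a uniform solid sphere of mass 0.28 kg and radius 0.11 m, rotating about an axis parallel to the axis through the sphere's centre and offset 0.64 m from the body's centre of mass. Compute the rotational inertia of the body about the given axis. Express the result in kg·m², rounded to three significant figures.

I_cm = (2/5)MR² = (2/5)(0.28)(0.11)² = 0.0013552 kg·m²; centre at d = 0.64 m, so the parallel axis theorem gives I = 0.0013552 + (0.28)(0.64)² = 0.11604 kg·m².

0.116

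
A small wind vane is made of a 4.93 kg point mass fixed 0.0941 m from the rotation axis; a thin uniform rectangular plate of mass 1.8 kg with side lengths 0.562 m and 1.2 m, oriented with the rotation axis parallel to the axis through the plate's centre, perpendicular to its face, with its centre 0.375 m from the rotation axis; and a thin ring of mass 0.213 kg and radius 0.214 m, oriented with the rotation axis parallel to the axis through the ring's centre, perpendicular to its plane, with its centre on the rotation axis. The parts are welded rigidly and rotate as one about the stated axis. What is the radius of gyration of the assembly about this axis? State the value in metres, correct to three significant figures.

Point mass: I_cm = 0; centre at d = 0.0941 m, so the parallel axis theorem gives I = 0 + (4.93)(0.0941)² = 0.043654 kg m².
Rectangular plate: I_cm = (1/12)M(a²+b²) = (1/12)(1.8)[(0.562)² + (1.2)²] = 0.26338 kg m²; centre at d = 0.375 m, so the parallel axis theorem gives I = 0.26338 + (1.8)(0.375)² = 0.5165 kg m².
Thin ring: I_cm = MR² = (0.213)(0.214)² = 0.0097545 kg m²; axis through the centre, so I = 0.0097545 kg m².
Total I = 0.56991 kg m²; total mass M = 6.943 kg.
k = √(I/M) = √(0.56991/6.943) = 0.2865 m.

0.287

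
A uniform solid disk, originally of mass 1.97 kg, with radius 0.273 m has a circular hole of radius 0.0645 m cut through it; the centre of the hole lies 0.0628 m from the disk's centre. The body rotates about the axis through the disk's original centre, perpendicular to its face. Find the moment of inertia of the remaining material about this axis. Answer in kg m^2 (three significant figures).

0.0727

Unpierced body about its centre: I₀ = (1/2)MR² = (1/2)(1.97)(0.273)² = 0.073411 kg m^2.
The removed disk has mass m = M·(r/R)² = (1.97)(0.0645/0.273)² = 0.10997 kg (same uniform areal density).
Its moment of inertia about the rotation axis (parallel-axis theorem): I_hole = (1/2)mr² + md² = (1/2)(0.10997)(0.0645)² + (0.10997)(0.0628)² = 0.00066243 kg m^2.
Treating the hole as negative mass, I = I₀ − I_hole = 0.073411 − 0.00066243 = 0.072749 kg m^2.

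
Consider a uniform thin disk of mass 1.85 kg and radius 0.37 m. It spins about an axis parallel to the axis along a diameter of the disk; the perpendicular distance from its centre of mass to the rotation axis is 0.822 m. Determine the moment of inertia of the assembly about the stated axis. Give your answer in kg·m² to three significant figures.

I_cm = (1/4)MR² = (1/4)(1.85)(0.37)² = 0.063316 kg·m²; centre at d = 0.822 m, so I = I_cm + Md² gives I = 0.063316 + (1.85)(0.822)² = 1.3133 kg·m².

1.31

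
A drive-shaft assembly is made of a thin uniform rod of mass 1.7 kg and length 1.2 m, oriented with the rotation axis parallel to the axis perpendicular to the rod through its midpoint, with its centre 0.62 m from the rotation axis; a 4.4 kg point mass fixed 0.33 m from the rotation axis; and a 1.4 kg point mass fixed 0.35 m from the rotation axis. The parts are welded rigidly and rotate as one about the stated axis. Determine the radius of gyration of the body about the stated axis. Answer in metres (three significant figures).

0.448

Thin rod: I_cm = (1/12)ML² = (1/12)(1.7)(1.2)² = 0.204 kg·m²; centre at d = 0.62 m, so the parallel axis theorem gives I = 0.204 + (1.7)(0.62)² = 0.85748 kg·m².
Point mass: I_cm = 0; centre at d = 0.33 m, so the parallel axis theorem gives I = 0 + (4.4)(0.33)² = 0.47916 kg·m².
Point mass: I_cm = 0; centre at d = 0.35 m, so the parallel axis theorem gives I = 0 + (1.4)(0.35)² = 0.1715 kg·m².
Total I = 1.5081 kg·m²; total mass M = 7.5 kg.
k = √(I/M) = √(1.5081/7.5) = 0.44843 m.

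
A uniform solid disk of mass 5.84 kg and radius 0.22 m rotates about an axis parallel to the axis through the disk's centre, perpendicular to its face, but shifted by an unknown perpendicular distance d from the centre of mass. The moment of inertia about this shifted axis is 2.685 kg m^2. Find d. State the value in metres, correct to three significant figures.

About the centre-of-mass axis, I_cm = (1/2)MR² = (1/2)(5.84)(0.22)² = 0.14133 kg m^2.
Parallel axis theorem: I = I_cm + Md², so Md² = 2.685 − 0.14133 = 2.5437 kg m^2.
d = √(2.5437 / 5.84) = 0.65997 m.

0.660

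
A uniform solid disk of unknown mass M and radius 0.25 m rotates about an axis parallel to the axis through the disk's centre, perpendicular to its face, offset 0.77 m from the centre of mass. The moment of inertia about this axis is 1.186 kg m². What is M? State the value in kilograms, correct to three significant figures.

1.90

I = I_cm + Md² = (1/2)MR² + Md² = M·[0.5·(0.25)² + (0.77)²] = M·0.62415.
So M = 1.186 / 0.62415 = 1.9002 kg.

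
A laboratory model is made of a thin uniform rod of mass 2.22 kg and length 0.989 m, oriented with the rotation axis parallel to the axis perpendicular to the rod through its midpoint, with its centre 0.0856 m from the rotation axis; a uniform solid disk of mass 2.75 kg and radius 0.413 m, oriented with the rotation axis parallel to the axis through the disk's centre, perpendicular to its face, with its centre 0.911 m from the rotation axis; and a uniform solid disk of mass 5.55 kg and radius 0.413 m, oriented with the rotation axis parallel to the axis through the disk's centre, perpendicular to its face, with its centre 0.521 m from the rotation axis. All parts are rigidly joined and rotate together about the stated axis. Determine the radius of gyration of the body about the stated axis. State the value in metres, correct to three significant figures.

0.668

Thin rod: I_cm = (1/12)ML² = (1/12)(2.22)(0.989)² = 0.18095 kg m^2; centre at d = 0.0856 m, so the parallel axis theorem gives I = 0.18095 + (2.22)(0.0856)² = 0.19722 kg m^2.
Solid disk: I_cm = (1/2)MR² = (1/2)(2.75)(0.413)² = 0.23453 kg m^2; centre at d = 0.911 m, so the parallel axis theorem gives I = 0.23453 + (2.75)(0.911)² = 2.5168 kg m^2.
Solid disk: I_cm = (1/2)MR² = (1/2)(5.55)(0.413)² = 0.47333 kg m^2; centre at d = 0.521 m, so the parallel axis theorem gives I = 0.47333 + (5.55)(0.521)² = 1.9798 kg m^2.
Total I = 4.6939 kg m^2; total mass M = 10.52 kg.
k = √(I/M) = √(4.6939/10.52) = 0.66797 m.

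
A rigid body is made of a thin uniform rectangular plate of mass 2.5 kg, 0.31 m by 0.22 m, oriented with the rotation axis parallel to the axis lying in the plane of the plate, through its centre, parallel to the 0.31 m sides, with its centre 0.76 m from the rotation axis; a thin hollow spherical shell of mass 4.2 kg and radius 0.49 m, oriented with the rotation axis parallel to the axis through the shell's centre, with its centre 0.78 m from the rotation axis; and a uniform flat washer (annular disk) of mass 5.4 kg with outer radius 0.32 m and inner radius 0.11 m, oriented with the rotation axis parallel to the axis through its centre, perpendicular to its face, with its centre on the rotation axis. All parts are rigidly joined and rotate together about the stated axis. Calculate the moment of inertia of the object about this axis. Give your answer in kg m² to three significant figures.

Rectangular plate: I_cm = (1/12)Mb² = (1/12)(2.5)(0.22)² = 0.010083 kg m²; centre at d = 0.76 m, so the parallel axis theorem gives I = 0.010083 + (2.5)(0.76)² = 1.4541 kg m².
Spherical shell: I_cm = (2/3)MR² = (2/3)(4.2)(0.49)² = 0.67228 kg m²; centre at d = 0.78 m, so the parallel axis theorem gives I = 0.67228 + (4.2)(0.78)² = 3.2276 kg m².
Annular disk: I_cm = (1/2)M(R²+r²) = (1/2)(5.4)[(0.32)² + (0.11)²] = 0.30915 kg m²; axis through the centre, so I = 0.30915 kg m².
Total I = 1.4541 + 3.2276 + 0.30915 = 4.9908 kg m².

4.99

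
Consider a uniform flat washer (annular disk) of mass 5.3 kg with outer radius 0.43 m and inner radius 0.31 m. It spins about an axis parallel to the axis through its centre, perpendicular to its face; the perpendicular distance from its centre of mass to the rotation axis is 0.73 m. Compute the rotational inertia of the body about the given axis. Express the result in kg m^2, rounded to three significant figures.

3.57

I_cm = (1/2)M(R²+r²) = (1/2)(5.3)[(0.43)² + (0.31)²] = 0.74465 kg m^2; centre at d = 0.73 m, so the parallel axis theorem gives I = 0.74465 + (5.3)(0.73)² = 3.569 kg m^2.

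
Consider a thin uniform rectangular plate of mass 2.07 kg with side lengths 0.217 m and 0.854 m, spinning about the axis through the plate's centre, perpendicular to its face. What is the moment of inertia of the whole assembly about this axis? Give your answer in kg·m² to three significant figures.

I_cm = (1/12)M(a²+b²) = (1/12)(2.07)[(0.217)² + (0.854)²] = 0.13393 kg·m²; axis through the centre, so I = 0.13393 kg·m².

0.134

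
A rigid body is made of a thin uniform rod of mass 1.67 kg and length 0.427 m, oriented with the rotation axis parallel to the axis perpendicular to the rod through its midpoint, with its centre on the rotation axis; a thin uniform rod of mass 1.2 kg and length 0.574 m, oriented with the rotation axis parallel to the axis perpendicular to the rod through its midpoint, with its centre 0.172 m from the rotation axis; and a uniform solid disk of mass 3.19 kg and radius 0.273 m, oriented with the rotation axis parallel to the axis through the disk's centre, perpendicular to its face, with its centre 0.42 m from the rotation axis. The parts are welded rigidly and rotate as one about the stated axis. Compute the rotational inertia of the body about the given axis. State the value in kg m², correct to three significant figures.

Thin rod: I_cm = (1/12)ML² = (1/12)(1.67)(0.427)² = 0.025374 kg m²; axis through the centre, so I = 0.025374 kg m².
Thin rod: I_cm = (1/12)ML² = (1/12)(1.2)(0.574)² = 0.032948 kg m²; centre at d = 0.172 m, so I = I_cm + Md² gives I = 0.032948 + (1.2)(0.172)² = 0.068448 kg m².
Solid disk: I_cm = (1/2)MR² = (1/2)(3.19)(0.273)² = 0.11887 kg m²; centre at d = 0.42 m, so I = I_cm + Md² gives I = 0.11887 + (3.19)(0.42)² = 0.68159 kg m².
Total I = 0.025374 + 0.068448 + 0.68159 = 0.77541 kg m².

0.775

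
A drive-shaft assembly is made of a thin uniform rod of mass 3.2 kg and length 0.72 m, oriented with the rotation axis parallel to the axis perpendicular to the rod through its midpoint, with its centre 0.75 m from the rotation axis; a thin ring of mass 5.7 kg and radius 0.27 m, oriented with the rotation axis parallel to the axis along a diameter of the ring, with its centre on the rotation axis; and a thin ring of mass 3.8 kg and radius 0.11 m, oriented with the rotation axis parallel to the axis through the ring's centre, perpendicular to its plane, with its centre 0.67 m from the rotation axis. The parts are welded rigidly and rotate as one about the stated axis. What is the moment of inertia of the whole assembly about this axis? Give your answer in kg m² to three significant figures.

3.90

Thin rod: I_cm = (1/12)ML² = (1/12)(3.2)(0.72)² = 0.13824 kg m²; centre at d = 0.75 m, so the parallel axis theorem gives I = 0.13824 + (3.2)(0.75)² = 1.9382 kg m².
Thin ring: I_cm = (1/2)MR² = (1/2)(5.7)(0.27)² = 0.20777 kg m²; axis through the centre, so I = 0.20777 kg m².
Thin ring: I_cm = MR² = (3.8)(0.11)² = 0.04598 kg m²; centre at d = 0.67 m, so the parallel axis theorem gives I = 0.04598 + (3.8)(0.67)² = 1.7518 kg m².
Total I = 1.9382 + 0.20777 + 1.7518 = 3.8978 kg m².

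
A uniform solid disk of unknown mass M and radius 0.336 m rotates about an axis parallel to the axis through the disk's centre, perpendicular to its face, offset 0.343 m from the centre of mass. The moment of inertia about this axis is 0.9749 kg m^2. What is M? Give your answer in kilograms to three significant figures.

5.60

I = I_cm + Md² = (1/2)MR² + Md² = M·[0.5·(0.336)² + (0.343)²] = M·0.1741.
So M = 0.9749 / 0.1741 = 5.5998 kg.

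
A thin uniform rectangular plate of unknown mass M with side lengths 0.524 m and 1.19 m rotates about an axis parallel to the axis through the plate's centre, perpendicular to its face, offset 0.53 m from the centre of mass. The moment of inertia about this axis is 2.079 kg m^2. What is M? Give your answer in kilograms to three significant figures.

4.93

I = I_cm + Md² = (1/12)M(a²+b²) + Md² = M·[0.0833333·[(0.524)² + (1.19)²] + (0.53)²] = M·0.42179.
So M = 2.079 / 0.42179 = 4.929 kg.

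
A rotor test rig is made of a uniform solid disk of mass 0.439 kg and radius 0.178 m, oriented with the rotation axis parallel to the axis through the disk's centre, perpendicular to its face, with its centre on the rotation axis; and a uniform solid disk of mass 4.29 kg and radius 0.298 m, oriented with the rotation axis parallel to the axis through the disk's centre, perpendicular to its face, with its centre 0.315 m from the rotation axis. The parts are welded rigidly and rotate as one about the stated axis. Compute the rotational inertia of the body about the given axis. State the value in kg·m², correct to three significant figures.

0.623

Solid disk: I_cm = (1/2)MR² = (1/2)(0.439)(0.178)² = 0.0069546 kg·m²; axis through the centre, so I = 0.0069546 kg·m².
Solid disk: I_cm = (1/2)MR² = (1/2)(4.29)(0.298)² = 0.19048 kg·m²; centre at d = 0.315 m, so I = I_cm + Md² gives I = 0.19048 + (4.29)(0.315)² = 0.61616 kg·m².
Total I = 0.0069546 + 0.61616 = 0.62311 kg·m².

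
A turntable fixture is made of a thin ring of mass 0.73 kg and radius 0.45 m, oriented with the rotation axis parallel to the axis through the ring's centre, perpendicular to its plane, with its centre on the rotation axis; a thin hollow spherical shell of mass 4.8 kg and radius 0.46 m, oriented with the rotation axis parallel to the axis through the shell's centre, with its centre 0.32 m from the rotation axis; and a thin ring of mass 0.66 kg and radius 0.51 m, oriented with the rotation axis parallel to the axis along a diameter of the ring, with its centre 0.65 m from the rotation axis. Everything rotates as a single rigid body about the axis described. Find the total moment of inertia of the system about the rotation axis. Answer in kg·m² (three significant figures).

Thin ring: I_cm = MR² = (0.73)(0.45)² = 0.14783 kg·m²; axis through the centre, so I = 0.14783 kg·m².
Spherical shell: I_cm = (2/3)MR² = (2/3)(4.8)(0.46)² = 0.67712 kg·m²; centre at d = 0.32 m, so the parallel axis theorem gives I = 0.67712 + (4.8)(0.32)² = 1.1686 kg·m².
Thin ring: I_cm = (1/2)MR² = (1/2)(0.66)(0.51)² = 0.085833 kg·m²; centre at d = 0.65 m, so the parallel axis theorem gives I = 0.085833 + (0.66)(0.65)² = 0.36468 kg·m².
Total I = 0.14783 + 1.1686 + 0.36468 = 1.6811 kg·m².

1.68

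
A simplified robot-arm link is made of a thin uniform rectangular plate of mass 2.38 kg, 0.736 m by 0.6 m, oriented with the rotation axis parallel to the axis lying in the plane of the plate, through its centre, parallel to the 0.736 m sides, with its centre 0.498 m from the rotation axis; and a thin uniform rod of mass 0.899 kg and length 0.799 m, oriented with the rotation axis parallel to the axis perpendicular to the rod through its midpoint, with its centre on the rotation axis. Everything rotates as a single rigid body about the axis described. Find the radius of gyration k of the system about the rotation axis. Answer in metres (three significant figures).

Rectangular plate: I_cm = (1/12)Mb² = (1/12)(2.38)(0.6)² = 0.0714 kg·m²; centre at d = 0.498 m, so the parallel axis theorem gives I = 0.0714 + (2.38)(0.498)² = 0.66165 kg·m².
Thin rod: I_cm = (1/12)ML² = (1/12)(0.899)(0.799)² = 0.047827 kg·m²; axis through the centre, so I = 0.047827 kg·m².
Total I = 0.70948 kg·m²; total mass M = 3.279 kg.
k = √(I/M) = √(0.70948/3.279) = 0.46516 m.

0.465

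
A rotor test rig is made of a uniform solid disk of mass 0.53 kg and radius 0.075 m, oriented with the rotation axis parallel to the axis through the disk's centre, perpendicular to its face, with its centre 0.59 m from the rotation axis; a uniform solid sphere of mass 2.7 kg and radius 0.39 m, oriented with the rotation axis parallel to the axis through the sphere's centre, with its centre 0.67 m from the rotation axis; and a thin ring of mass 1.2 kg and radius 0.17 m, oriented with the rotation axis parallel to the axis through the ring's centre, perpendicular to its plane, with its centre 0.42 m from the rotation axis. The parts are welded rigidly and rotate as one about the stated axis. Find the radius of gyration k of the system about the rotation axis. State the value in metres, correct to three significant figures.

Solid disk: I_cm = (1/2)MR² = (1/2)(0.53)(0.075)² = 0.0014906 kg·m²; centre at d = 0.59 m, so the parallel axis theorem gives I = 0.0014906 + (0.53)(0.59)² = 0.18598 kg·m².
Solid sphere: I_cm = (2/5)MR² = (2/5)(2.7)(0.39)² = 0.16427 kg·m²; centre at d = 0.67 m, so the parallel axis theorem gives I = 0.16427 + (2.7)(0.67)² = 1.3763 kg·m².
Thin ring: I_cm = MR² = (1.2)(0.17)² = 0.03468 kg·m²; centre at d = 0.42 m, so the parallel axis theorem gives I = 0.03468 + (1.2)(0.42)² = 0.24636 kg·m².
Total I = 1.8086 kg·m²; total mass M = 4.43 kg.
k = √(I/M) = √(1.8086/4.43) = 0.63896 m.

0.639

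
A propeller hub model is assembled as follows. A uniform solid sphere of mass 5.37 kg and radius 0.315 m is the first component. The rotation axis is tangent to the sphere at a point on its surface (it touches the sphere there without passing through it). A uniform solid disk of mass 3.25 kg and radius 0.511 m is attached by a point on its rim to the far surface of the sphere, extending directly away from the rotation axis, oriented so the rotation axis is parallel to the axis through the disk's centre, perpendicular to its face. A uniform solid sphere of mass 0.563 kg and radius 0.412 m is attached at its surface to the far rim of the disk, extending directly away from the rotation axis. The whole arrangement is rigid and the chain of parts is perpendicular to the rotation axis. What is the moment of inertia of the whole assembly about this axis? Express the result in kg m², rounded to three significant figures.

7.84

Solid sphere: I_cm = (2/5)MR² = (2/5)(5.37)(0.315)² = 0.21314 kg m²; centre at d = 0.315 m, so I = I_cm + Md² gives I = 0.21314 + (5.37)(0.315)² = 0.74597 kg m².
Solid disk: I_cm = (1/2)MR² = (1/2)(3.25)(0.511)² = 0.42432 kg m²; centre at d = 0.315 + 0.315 + 0.511 = 1.141 m, so I = I_cm + Md² gives I = 0.42432 + (3.25)(1.141)² = 4.6554 kg m².
Solid sphere: I_cm = (2/5)MR² = (2/5)(0.563)(0.412)² = 0.038226 kg m²; centre at d = 0.315 + 0.315 + 0.511 + 0.511 + 0.412 = 2.064 m, so I = I_cm + Md² gives I = 0.038226 + (0.563)(2.064)² = 2.4367 kg m².
Total I = 0.74597 + 4.6554 + 2.4367 = 7.8381 kg m².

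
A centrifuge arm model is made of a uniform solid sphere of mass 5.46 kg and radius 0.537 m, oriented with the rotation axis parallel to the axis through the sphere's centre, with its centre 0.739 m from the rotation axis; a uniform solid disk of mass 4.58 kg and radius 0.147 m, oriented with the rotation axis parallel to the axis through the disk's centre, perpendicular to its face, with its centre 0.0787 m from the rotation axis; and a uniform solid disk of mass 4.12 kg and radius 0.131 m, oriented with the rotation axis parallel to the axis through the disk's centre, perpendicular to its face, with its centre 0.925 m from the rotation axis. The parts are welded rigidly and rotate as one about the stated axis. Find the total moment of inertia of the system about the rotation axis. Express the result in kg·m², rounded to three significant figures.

7.25

Solid sphere: I_cm = (2/5)MR² = (2/5)(5.46)(0.537)² = 0.6298 kg·m²; centre at d = 0.739 m, so I = I_cm + Md² gives I = 0.6298 + (5.46)(0.739)² = 3.6116 kg·m².
Solid disk: I_cm = (1/2)MR² = (1/2)(4.58)(0.147)² = 0.049485 kg·m²; centre at d = 0.0787 m, so I = I_cm + Md² gives I = 0.049485 + (4.58)(0.0787)² = 0.077852 kg·m².
Solid disk: I_cm = (1/2)MR² = (1/2)(4.12)(0.131)² = 0.035352 kg·m²; centre at d = 0.925 m, so I = I_cm + Md² gives I = 0.035352 + (4.12)(0.925)² = 3.5605 kg·m².
Total I = 3.6116 + 0.077852 + 3.5605 = 7.25 kg·m².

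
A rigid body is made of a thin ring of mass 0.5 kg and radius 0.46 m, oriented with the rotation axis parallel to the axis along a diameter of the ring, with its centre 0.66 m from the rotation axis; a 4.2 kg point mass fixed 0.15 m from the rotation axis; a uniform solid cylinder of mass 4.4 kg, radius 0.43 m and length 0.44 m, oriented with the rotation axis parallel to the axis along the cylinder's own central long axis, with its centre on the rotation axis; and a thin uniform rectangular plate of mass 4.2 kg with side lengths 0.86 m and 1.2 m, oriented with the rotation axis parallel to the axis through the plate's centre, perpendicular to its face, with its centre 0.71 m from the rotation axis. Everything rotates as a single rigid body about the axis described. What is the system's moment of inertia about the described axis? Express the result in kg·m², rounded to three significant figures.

3.65

Thin ring: I_cm = (1/2)MR² = (1/2)(0.5)(0.46)² = 0.0529 kg·m²; centre at d = 0.66 m, so the parallel axis theorem gives I = 0.0529 + (0.5)(0.66)² = 0.2707 kg·m².
Point mass: I_cm = 0; centre at d = 0.15 m, so the parallel axis theorem gives I = 0 + (4.2)(0.15)² = 0.0945 kg·m².
Solid cylinder: I_cm = (1/2)MR² = (1/2)(4.4)(0.43)² = 0.40678 kg·m²; axis through the centre, so I = 0.40678 kg·m².
Rectangular plate: I_cm = (1/12)M(a²+b²) = (1/12)(4.2)[(0.86)² + (1.2)²] = 0.76286 kg·m²; centre at d = 0.71 m, so the parallel axis theorem gives I = 0.76286 + (4.2)(0.71)² = 2.8801 kg·m².
Total I = 0.2707 + 0.0945 + 0.40678 + 2.8801 = 3.6521 kg·m².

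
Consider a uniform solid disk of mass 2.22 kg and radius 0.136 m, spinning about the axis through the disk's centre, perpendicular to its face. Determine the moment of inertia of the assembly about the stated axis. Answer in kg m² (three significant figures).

0.0205

I_cm = (1/2)MR² = (1/2)(2.22)(0.136)² = 0.020531 kg m²; axis through the centre, so I = 0.020531 kg m².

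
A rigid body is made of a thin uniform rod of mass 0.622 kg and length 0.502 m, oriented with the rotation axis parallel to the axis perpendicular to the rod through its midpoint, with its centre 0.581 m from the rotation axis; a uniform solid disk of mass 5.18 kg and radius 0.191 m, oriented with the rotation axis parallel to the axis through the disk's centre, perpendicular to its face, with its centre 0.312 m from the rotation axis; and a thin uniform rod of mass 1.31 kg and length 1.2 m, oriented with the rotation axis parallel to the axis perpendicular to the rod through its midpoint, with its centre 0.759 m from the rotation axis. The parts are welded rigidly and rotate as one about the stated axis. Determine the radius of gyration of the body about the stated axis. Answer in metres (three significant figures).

Thin rod: I_cm = (1/12)ML² = (1/12)(0.622)(0.502)² = 0.013062 kg·m²; centre at d = 0.581 m, so the parallel axis theorem gives I = 0.013062 + (0.622)(0.581)² = 0.22303 kg·m².
Solid disk: I_cm = (1/2)MR² = (1/2)(5.18)(0.191)² = 0.094486 kg·m²; centre at d = 0.312 m, so the parallel axis theorem gives I = 0.094486 + (5.18)(0.312)² = 0.59873 kg·m².
Thin rod: I_cm = (1/12)ML² = (1/12)(1.31)(1.2)² = 0.1572 kg·m²; centre at d = 0.759 m, so the parallel axis theorem gives I = 0.1572 + (1.31)(0.759)² = 0.91187 kg·m².
Total I = 1.7336 kg·m²; total mass M = 7.112 kg.
k = √(I/M) = √(1.7336/7.112) = 0.49372 m.

0.494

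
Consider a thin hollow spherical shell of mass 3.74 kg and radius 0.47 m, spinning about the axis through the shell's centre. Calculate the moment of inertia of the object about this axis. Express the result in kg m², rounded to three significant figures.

I_cm = (2/3)MR² = (2/3)(3.74)(0.47)² = 0.55078 kg m²; axis through the centre, so I = 0.55078 kg m².

0.551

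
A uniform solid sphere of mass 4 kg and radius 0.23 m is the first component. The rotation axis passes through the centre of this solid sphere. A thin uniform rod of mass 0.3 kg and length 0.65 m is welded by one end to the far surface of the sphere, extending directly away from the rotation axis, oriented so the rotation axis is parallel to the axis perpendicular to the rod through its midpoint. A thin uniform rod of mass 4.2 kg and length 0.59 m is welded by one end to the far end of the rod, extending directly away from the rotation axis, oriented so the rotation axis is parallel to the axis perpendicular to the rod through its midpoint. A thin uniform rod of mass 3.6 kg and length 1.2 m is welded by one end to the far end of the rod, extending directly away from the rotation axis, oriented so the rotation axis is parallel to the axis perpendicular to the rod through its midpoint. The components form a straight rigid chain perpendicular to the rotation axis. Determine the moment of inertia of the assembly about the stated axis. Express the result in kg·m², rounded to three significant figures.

22.0

Solid sphere: I_cm = (2/5)MR² = (2/5)(4)(0.23)² = 0.08464 kg·m²; axis through the centre, so I = 0.08464 kg·m².
Thin rod: I_cm = (1/12)ML² = (1/12)(0.3)(0.65)² = 0.010563 kg·m²; centre at d = 0.23 + 0.325 = 0.555 m, so the parallel axis theorem gives I = 0.010563 + (0.3)(0.555)² = 0.10297 kg·m².
Thin rod: I_cm = (1/12)ML² = (1/12)(4.2)(0.59)² = 0.12183 kg·m²; centre at d = 0.23 + 0.325 + 0.325 + 0.295 = 1.175 m, so the parallel axis theorem gives I = 0.12183 + (4.2)(1.175)² = 5.9205 kg·m².
Thin rod: I_cm = (1/12)ML² = (1/12)(3.6)(1.2)² = 0.432 kg·m²; centre at d = 0.23 + 0.325 + 0.325 + 0.295 + 0.295 + 0.6 = 2.07 m, so the parallel axis theorem gives I = 0.432 + (3.6)(2.07)² = 15.858 kg·m².
Total I = 0.08464 + 0.10297 + 5.9205 + 15.858 = 21.966 kg·m².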